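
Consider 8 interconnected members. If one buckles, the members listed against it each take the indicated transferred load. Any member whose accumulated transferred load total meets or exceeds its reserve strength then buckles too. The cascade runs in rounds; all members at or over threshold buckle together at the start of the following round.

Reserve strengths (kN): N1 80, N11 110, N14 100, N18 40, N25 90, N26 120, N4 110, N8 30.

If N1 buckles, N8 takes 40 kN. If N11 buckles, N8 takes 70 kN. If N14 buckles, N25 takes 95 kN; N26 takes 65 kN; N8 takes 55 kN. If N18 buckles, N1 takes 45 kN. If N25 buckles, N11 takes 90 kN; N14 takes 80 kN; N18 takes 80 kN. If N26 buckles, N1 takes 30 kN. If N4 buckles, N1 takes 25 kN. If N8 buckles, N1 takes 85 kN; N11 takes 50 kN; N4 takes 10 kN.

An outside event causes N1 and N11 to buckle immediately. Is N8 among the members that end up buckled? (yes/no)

Round 1 — N1, N11 buckle (initial).
  N8: +40+70 → 110 ≥ 30
Round 2 — N8 buckles.
  N4: +10 → 10 < 110
No further bucklings.

yes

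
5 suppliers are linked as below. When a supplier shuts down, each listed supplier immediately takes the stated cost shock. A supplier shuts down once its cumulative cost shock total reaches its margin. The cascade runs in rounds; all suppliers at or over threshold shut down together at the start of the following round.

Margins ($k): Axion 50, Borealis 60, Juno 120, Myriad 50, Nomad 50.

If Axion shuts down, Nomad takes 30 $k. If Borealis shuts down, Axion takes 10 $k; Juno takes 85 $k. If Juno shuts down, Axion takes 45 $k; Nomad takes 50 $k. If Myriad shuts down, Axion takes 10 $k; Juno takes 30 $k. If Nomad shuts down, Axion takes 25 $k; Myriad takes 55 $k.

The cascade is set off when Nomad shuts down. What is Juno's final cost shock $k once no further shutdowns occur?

30

Round 1 — Nomad shuts down (initial).
  Axion: +25 → 25 < 50
  Myriad: +55 → 55 ≥ 50
Round 2 — Myriad shuts down.
  Axion: +10 → 35 < 50
  Juno: +30 → 30 < 120
No further shutdowns.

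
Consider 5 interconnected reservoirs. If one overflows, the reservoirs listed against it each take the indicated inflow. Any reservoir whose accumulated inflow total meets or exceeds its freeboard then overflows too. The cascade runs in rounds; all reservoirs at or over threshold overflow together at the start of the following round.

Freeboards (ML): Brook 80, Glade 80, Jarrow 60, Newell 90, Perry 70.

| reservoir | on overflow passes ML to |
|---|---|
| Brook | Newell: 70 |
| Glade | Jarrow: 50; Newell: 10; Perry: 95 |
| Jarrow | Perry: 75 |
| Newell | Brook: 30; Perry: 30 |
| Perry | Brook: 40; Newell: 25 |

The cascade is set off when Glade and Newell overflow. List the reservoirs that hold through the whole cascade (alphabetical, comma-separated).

Round 1 — Glade, Newell overflow (initial).
  Brook: +30 → 30 < 80
  Jarrow: +50 → 50 < 60
  Perry: +95+30 → 125 ≥ 70
Round 2 — Perry overflows.
  Brook: +40 → 70 < 80
No further overflows.

Brook, Jarrow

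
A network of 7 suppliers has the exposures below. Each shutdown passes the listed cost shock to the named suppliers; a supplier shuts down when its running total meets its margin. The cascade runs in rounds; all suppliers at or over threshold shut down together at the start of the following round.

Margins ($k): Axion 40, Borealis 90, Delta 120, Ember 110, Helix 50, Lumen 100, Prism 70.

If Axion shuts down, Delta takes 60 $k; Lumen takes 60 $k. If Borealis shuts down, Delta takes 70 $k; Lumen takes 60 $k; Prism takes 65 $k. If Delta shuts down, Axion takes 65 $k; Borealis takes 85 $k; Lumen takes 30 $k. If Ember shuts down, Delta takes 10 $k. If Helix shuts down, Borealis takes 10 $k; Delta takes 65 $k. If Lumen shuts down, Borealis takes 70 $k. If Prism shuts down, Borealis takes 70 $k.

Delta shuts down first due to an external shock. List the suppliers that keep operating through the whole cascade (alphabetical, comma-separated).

Borealis, Ember, Helix, Lumen, Prism

Round 1 — Delta shuts down (initial).
  Axion: +65 → 65 ≥ 40
  Borealis: +85 → 85 < 90
  Lumen: +30 → 30 < 100
Round 2 — Axion shuts down.
  Lumen: +60 → 90 < 100
No further shutdowns.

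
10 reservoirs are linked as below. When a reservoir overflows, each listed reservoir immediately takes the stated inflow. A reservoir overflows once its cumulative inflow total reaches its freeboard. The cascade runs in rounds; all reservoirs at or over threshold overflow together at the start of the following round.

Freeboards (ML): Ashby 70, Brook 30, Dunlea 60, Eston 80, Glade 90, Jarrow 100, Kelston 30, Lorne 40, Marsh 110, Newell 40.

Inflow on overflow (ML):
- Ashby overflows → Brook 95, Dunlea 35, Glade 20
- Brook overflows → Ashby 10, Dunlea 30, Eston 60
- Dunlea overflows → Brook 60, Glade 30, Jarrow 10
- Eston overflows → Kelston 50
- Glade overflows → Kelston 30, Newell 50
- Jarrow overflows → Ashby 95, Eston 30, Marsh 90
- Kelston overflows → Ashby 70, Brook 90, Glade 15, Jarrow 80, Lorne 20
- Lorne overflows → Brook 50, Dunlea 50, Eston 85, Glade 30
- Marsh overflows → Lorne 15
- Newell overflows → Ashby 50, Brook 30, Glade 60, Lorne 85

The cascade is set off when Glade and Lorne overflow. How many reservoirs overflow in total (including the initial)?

8

Round 1 — Glade, Lorne overflow (initial).
  Brook: +50 → 50 ≥ 30
  Dunlea: +50 → 50 < 60
  Eston: +85 → 85 ≥ 80
  Kelston: +30 → 30 ≥ 30
  Newell: +50 → 50 ≥ 40
Round 2 — Brook, Eston, Kelston, Newell overflow.
  Ashby: +10+70+50 → 130 ≥ 70
  Dunlea: +30 → 80 ≥ 60
  Jarrow: +80 → 80 < 100
Round 3 — Ashby, Dunlea overflow.
  Jarrow: +10 → 90 < 100
No further overflows.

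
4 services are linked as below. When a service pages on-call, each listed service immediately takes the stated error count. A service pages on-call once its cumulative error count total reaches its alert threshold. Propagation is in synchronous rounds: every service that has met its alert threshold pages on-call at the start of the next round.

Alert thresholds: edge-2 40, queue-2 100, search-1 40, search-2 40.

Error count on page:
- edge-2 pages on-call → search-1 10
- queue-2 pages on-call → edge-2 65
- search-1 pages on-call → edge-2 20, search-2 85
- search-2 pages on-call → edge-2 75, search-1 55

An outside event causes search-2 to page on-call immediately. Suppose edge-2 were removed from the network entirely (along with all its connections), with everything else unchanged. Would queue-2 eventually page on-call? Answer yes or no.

no

With edge-2 removed:
Round 1 — search-2 pages on-call (initial).
  search-1: +55 → 55 ≥ 40
Round 2 — search-1 pages on-call.
No further pages.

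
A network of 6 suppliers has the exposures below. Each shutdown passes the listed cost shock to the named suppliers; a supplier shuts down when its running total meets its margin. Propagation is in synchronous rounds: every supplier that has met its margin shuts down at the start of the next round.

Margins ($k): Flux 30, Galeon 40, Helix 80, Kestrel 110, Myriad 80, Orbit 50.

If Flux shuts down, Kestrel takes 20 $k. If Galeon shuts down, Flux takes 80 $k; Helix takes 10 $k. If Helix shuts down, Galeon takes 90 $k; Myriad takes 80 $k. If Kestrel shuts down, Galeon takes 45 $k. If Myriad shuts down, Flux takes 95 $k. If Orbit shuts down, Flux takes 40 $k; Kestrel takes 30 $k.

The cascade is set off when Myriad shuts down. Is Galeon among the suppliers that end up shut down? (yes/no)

Round 1 — Myriad shuts down (initial).
  Flux: +95 → 95 ≥ 30
Round 2 — Flux shuts down.
  Kestrel: +20 → 20 < 110
No further shutdowns.

no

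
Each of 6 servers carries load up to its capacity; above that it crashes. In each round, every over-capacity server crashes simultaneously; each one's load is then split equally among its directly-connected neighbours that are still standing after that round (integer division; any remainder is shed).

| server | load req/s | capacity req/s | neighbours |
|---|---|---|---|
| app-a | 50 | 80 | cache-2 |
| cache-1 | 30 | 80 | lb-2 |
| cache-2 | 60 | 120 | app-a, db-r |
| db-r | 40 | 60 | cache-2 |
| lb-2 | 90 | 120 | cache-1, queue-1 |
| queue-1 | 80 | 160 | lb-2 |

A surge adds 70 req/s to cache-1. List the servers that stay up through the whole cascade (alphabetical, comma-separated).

app-a, cache-2, db-r

Round 1 — cache-1 at 100 > 80. cache-1 crashes.
  cache-1 sheds 100 req/s to lb-2: 100 each.
    lb-2: 90+100 = 190 > 120
Round 2 — lb-2 crashes.
  lb-2 sheds 190 req/s to queue-1: 190 each.
    queue-1: 80+190 = 270 > 160
Round 3 — queue-1 crashes.
  queue-1 sheds 270 req/s: no online neighbours, lost.
No further crashes.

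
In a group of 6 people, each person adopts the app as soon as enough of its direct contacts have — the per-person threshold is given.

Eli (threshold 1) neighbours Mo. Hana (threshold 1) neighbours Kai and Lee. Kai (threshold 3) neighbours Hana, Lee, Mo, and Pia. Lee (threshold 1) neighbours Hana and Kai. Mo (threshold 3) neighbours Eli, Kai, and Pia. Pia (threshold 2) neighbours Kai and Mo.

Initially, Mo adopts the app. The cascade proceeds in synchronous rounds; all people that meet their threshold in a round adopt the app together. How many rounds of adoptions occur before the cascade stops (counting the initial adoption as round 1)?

Round 1 — Mo adopts the app (initial).
Round 2 — checking thresholds:
  Eli: 1 of 1 neighbours ≥ 1, adopts the app.
  Kai: 1 of 4 neighbours < 3, not yet.
  Pia: 1 of 2 neighbours < 2, not yet.
Round 3 — no new adoptions; cascade stops.

2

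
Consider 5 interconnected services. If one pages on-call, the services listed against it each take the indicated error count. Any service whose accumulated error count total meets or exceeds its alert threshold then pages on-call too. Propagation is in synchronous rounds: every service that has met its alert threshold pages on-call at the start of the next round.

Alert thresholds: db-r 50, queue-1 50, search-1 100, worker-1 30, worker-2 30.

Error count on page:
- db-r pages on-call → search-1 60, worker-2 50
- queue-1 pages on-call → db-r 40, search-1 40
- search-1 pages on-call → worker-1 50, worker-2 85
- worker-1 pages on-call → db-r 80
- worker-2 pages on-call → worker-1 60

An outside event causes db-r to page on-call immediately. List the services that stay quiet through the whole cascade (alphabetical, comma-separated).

Round 1 — db-r pages on-call (initial).
  search-1: +60 → 60 < 100
  worker-2: +50 → 50 ≥ 30
Round 2 — worker-2 pages on-call.
  worker-1: +60 → 60 ≥ 30
Round 3 — worker-1 pages on-call.
No further pages.

queue-1, search-1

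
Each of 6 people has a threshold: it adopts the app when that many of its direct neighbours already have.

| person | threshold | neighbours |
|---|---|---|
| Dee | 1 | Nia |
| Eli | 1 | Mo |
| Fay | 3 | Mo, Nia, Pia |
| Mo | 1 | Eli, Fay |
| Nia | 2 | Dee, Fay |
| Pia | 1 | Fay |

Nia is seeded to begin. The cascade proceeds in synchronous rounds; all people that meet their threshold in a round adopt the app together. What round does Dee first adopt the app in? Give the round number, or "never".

Round 1 — Nia adopts the app (initial).
Round 2 — checking thresholds:
  Dee: 1 of 1 neighbours ≥ 1, adopts the app.
  Fay: 1 of 3 neighbours < 3, below threshold.
Round 3 — no new adoptions; cascade stops.

2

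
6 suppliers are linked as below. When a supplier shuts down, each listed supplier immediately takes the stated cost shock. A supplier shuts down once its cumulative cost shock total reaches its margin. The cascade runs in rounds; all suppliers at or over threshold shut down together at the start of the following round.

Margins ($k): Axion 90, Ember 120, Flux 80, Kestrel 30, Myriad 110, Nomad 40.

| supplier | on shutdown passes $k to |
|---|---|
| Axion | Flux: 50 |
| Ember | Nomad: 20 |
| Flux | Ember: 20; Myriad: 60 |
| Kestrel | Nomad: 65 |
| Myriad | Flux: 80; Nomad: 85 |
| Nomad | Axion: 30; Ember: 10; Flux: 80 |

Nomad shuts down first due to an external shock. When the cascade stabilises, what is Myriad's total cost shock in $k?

60

Round 1 — Nomad shuts down (initial).
  Axion: +30 → 30 < 90
  Ember: +10 → 10 < 120
  Flux: +80 → 80 ≥ 80
Round 2 — Flux shuts down.
  Ember: +20 → 30 < 120
  Myriad: +60 → 60 < 110
No further shutdowns.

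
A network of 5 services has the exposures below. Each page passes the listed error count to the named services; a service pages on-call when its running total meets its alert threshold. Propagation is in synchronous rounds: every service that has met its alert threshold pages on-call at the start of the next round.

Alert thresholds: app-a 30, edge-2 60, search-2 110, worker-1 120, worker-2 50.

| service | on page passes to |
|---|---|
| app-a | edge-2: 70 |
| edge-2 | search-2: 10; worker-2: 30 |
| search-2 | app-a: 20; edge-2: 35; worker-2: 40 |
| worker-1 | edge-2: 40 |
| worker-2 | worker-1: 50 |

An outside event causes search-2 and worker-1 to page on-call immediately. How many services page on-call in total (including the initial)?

Round 1 — search-2, worker-1 page on-call (initial).
  app-a: +20 → 20 < 30
  edge-2: +35+40 → 75 ≥ 60
  worker-2: +40 → 40 < 50
Round 2 — edge-2 pages on-call.
  worker-2: +30 → 70 ≥ 50
Round 3 — worker-2 pages on-call.
No further pages.

4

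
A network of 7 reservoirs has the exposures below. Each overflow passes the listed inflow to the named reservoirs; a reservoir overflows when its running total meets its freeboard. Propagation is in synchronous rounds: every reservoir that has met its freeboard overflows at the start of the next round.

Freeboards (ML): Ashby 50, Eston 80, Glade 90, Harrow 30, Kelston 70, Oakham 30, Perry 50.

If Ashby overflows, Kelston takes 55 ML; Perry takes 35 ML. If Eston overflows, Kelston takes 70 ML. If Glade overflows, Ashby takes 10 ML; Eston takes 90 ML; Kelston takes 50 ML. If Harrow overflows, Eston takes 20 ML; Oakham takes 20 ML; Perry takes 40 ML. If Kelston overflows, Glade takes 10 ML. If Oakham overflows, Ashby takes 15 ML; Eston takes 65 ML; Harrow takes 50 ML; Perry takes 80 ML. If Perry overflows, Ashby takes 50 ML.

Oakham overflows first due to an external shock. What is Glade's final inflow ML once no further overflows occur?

Round 1 — Oakham overflows (initial).
  Ashby: +15 → 15 < 50
  Eston: +65 → 65 < 80
  Harrow: +50 → 50 ≥ 30
  Perry: +80 → 80 ≥ 50
Round 2 — Harrow, Perry overflow.
  Ashby: +50 → 65 ≥ 50
  Eston: +20 → 85 ≥ 80
Round 3 — Ashby, Eston overflow.
  Kelston: +55+70 → 125 ≥ 70
Round 4 — Kelston overflows.
  Glade: +10 → 10 < 90
No further overflows.

10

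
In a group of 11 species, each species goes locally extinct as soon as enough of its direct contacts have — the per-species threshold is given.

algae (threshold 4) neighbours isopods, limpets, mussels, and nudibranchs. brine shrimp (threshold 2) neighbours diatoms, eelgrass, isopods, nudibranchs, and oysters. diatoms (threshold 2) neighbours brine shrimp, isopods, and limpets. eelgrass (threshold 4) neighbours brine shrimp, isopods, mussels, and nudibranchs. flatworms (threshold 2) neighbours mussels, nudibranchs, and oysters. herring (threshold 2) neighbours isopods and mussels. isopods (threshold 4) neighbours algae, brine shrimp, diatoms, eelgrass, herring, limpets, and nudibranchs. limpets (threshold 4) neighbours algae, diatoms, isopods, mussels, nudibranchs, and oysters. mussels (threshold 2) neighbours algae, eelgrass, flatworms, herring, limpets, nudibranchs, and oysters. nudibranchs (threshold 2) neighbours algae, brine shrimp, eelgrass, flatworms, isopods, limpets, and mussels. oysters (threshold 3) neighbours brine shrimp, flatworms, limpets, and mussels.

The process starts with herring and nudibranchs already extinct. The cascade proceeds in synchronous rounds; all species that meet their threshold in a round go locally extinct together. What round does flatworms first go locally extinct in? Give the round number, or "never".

Round 1 — herring, nudibranchs go locally extinct (initial).
Round 2 — checking thresholds:
  algae: 1 of 4 neighbours < 4, holds.
  brine shrimp: 1 of 5 neighbours < 2, holds.
  eelgrass: 1 of 4 neighbours < 4, holds.
  flatworms: 1 of 3 neighbours < 2, holds.
  isopods: 2 of 7 neighbours < 4, holds.
  limpets: 1 of 6 neighbours < 4, holds.
  mussels: 2 of 7 neighbours ≥ 2, goes locally extinct.
Round 3 — checking thresholds:
  algae: 2 of 4 neighbours < 4, holds.
  brine shrimp: 1 of 5 neighbours < 2, holds.
  eelgrass: 2 of 4 neighbours < 4, holds.
  flatworms: 2 of 3 neighbours ≥ 2, goes locally extinct.
  isopods: 2 of 7 neighbours < 4, holds.
  limpets: 2 of 6 neighbours < 4, holds.
  oysters: 1 of 4 neighbours < 3, holds.
Round 4 — no new extinctions; cascade stops.

3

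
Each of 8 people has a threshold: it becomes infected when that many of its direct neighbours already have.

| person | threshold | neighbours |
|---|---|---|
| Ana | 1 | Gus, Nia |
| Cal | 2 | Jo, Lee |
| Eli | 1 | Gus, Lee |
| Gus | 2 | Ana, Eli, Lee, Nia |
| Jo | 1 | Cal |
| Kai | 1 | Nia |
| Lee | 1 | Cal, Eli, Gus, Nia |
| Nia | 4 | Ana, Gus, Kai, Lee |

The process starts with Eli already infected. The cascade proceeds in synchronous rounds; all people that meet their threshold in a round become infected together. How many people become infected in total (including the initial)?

4

Round 1 — Eli becomes infected (initial).
Round 2 — checking thresholds:
  Gus: 1 of 4 neighbours < 2, not yet.
  Lee: 1 of 4 neighbours ≥ 1, becomes infected.
Round 3 — checking thresholds:
  Cal: 1 of 2 neighbours < 2, not yet.
  Gus: 2 of 4 neighbours ≥ 2, becomes infected.
  Nia: 1 of 4 neighbours < 4, not yet.
Round 4 — checking thresholds:
  Ana: 1 of 2 neighbours ≥ 1, becomes infected.
  Cal: 1 of 2 neighbours < 2, not yet.
  Nia: 2 of 4 neighbours < 4, not yet.
Round 5 — no new infections; cascade stops.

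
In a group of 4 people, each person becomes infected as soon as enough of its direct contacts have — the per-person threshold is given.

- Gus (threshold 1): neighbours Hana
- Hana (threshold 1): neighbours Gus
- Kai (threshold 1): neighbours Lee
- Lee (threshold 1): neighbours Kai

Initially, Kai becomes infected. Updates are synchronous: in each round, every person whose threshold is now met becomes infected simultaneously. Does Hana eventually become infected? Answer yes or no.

no

Round 1 — Kai becomes infected (initial).
Round 2 — checking thresholds:
  Lee: 1 of 1 neighbours ≥ 1, becomes infected.
Round 3 — no new infections; cascade stops.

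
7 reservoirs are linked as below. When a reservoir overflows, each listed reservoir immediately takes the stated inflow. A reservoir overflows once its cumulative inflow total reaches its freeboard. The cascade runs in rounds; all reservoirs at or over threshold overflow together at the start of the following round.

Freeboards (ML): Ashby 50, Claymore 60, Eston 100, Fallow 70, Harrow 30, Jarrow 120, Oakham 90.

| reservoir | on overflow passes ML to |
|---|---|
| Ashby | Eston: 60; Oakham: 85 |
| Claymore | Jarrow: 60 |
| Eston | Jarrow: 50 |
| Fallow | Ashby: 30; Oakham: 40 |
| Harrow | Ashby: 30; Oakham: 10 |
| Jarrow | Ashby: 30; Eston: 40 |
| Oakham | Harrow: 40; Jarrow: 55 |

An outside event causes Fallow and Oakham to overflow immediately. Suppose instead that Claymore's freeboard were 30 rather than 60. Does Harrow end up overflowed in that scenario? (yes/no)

With Claymore's freeboard at 30:
Round 1 — Fallow, Oakham overflow (initial).
  Ashby: +30 → 30 < 50
  Harrow: +40 → 40 ≥ 30
  Jarrow: +55 → 55 < 120
Round 2 — Harrow overflows.
  Ashby: +30 → 60 ≥ 50
Round 3 — Ashby overflows.
  Eston: +60 → 60 < 100
No further overflows.

yes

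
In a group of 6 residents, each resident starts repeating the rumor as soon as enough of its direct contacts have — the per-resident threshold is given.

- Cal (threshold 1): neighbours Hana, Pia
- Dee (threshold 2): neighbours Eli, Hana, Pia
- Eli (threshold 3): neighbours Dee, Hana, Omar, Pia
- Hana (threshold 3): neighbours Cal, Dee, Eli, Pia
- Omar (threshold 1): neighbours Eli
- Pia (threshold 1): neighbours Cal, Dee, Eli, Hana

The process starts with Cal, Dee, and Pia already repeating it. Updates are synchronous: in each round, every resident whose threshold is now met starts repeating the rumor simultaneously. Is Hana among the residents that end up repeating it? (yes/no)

Round 1 — Cal, Dee, Pia start repeating the rumor (initial).
Round 2 — checking thresholds:
  Eli: 2 of 4 neighbours < 3, below threshold.
  Hana: 3 of 4 neighbours ≥ 3, starts repeating the rumor.
Round 3 — checking thresholds:
  Eli: 3 of 4 neighbours ≥ 3, starts repeating the rumor.
Round 4 — checking thresholds:
  Omar: 1 of 1 neighbours ≥ 1, starts repeating the rumor.
Round 5 — no new spreads; cascade stops.

yes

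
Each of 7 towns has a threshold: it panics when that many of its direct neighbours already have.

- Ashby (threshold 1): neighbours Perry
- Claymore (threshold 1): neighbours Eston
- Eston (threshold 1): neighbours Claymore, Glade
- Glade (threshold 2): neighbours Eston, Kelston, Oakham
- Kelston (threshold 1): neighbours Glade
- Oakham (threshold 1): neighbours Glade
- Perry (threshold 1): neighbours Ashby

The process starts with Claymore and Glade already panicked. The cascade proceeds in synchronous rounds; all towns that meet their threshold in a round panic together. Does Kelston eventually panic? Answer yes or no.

Round 1 — Claymore, Glade panic (initial).
Round 2 — checking thresholds:
  Eston: 2 of 2 neighbours ≥ 1, panics.
  Kelston: 1 of 1 neighbours ≥ 1, panics.
  Oakham: 1 of 1 neighbours ≥ 1, panics.
Round 3 — no new panics; cascade stops.

yes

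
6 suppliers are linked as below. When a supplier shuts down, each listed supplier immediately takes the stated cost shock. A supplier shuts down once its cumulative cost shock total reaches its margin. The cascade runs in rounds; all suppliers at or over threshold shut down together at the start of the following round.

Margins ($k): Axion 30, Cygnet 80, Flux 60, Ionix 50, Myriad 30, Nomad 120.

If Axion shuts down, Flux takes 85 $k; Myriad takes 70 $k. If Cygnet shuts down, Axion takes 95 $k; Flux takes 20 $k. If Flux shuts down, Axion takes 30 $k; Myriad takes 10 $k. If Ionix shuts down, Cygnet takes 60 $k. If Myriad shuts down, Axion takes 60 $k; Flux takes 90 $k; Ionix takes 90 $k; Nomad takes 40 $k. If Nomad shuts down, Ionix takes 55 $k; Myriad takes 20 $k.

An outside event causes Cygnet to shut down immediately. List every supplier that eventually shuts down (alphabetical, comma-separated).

Round 1 — Cygnet shuts down (initial).
  Axion: +95 → 95 ≥ 30
  Flux: +20 → 20 < 60
Round 2 — Axion shuts down.
  Flux: +85 → 105 ≥ 60
  Myriad: +70 → 70 ≥ 30
Round 3 — Flux, Myriad shut down.
  Ionix: +90 → 90 ≥ 50
  Nomad: +40 → 40 < 120
Round 4 — Ionix shuts down.
No further shutdowns.

Axion, Cygnet, Flux, Ionix, Myriad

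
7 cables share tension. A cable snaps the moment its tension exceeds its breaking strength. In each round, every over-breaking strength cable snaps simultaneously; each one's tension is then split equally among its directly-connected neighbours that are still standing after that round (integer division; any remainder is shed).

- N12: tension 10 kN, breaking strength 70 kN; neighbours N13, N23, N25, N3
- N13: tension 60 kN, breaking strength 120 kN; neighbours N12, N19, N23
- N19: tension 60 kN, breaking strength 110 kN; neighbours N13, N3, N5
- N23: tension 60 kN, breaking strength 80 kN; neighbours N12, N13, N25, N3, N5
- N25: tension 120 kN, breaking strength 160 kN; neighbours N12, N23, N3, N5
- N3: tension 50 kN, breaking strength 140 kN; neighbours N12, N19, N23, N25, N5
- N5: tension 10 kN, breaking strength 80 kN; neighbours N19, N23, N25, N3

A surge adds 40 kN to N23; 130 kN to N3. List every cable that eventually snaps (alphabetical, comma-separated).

Round 1 — N23 at 100 > 80; N3 at 180 > 140. N23, N3 snap.
  N23 sheds 100 kN to N12, N13, N25, N5: 25 each.
    N12: 10+25 = 35 ≤ 70
    N13: 60+25 = 85 ≤ 120
    N25: 120+25 = 145 ≤ 160
    N5: 10+25 = 35 ≤ 80
  N3 sheds 180 kN to N12, N19, N25, N5: 45 each.
    N12: 35+45 = 80 > 70
    N19: 60+45 = 105 ≤ 110
    N25: 145+45 = 190 > 160
    N5: 35+45 = 80 ≤ 80
Round 2 — N12, N25 snap.
  N12 sheds 80 kN to N13: 80 each.
    N13: 85+80 = 165 > 120
  N25 sheds 190 kN to N5: 190 each.
    N5: 80+190 = 270 > 80
Round 3 — N13, N5 snap.
  N13 sheds 165 kN to N19: 165 each.
    N19: 105+165 = 270 > 110
  N5 sheds 270 kN to N19: 270 each.
    N19: 270+270 = 540 > 110
Round 4 — N19 snaps.
  N19 sheds 540 kN: no online neighbours, lost.
No further breaks.

N12, N13, N19, N23, N25, N3, N5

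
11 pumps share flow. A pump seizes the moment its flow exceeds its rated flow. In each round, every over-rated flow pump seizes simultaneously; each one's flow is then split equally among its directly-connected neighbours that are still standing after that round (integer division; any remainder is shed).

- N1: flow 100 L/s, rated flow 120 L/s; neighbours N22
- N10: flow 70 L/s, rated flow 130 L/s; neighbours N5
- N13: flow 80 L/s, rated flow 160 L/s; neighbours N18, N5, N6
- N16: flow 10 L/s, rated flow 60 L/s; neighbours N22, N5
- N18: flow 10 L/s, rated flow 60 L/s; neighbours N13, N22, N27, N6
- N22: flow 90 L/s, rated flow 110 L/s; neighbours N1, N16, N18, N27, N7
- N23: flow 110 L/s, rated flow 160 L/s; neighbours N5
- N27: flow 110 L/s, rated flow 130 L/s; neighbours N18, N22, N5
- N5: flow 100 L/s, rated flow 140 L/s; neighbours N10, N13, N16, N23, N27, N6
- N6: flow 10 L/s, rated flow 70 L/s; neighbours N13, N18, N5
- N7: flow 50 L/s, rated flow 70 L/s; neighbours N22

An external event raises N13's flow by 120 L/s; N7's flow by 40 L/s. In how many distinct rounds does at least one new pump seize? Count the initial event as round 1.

3

Round 1 — N13 at 200 > 160; N7 at 90 > 70. N13, N7 seize.
  N13 sheds 200 L/s to N18, N5, N6: 66 each (2 lost).
    N18: 10+66 = 76 > 60
    N5: 100+66 = 166 > 140
    N6: 10+66 = 76 > 70
  N7 sheds 90 L/s to N22: 90 each.
    N22: 90+90 = 180 > 110
Round 2 — N18, N22, N5, N6 seize.
  N18 sheds 76 L/s to N27: 76 each.
    N27: 110+76 = 186 > 130
  N22 sheds 180 L/s to N1, N16, N27: 60 each.
    N1: 100+60 = 160 > 120
    N16: 10+60 = 70 > 60
    N27: 186+60 = 246 > 130
  N5 sheds 166 L/s to N10, N16, N23, N27: 41 each (2 lost).
    N10: 70+41 = 111 ≤ 130
    N16: 70+41 = 111 > 60
    N23: 110+41 = 151 ≤ 160
    N27: 246+41 = 287 > 130
  N6 sheds 76 L/s: no online neighbours, lost.
Round 3 — N1, N16, N27 seize.
  N1 sheds 160 L/s: no online neighbours, lost.
  N16 sheds 111 L/s: no online neighbours, lost.
  N27 sheds 287 L/s: no online neighbours, lost.
No further seizures.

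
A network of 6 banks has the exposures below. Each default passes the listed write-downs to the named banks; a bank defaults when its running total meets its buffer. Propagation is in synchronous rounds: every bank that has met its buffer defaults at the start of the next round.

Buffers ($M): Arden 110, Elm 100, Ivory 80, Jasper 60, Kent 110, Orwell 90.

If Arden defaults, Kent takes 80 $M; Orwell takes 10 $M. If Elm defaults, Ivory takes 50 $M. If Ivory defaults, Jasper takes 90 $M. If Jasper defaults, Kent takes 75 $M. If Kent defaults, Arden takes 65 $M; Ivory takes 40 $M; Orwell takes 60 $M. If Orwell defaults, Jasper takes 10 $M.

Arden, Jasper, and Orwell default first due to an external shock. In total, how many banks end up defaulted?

Round 1 — Arden, Jasper, Orwell default (initial).
  Kent: +80+75 → 155 ≥ 110
Round 2 — Kent defaults.
  Ivory: +40 → 40 < 80
No further defaults.

4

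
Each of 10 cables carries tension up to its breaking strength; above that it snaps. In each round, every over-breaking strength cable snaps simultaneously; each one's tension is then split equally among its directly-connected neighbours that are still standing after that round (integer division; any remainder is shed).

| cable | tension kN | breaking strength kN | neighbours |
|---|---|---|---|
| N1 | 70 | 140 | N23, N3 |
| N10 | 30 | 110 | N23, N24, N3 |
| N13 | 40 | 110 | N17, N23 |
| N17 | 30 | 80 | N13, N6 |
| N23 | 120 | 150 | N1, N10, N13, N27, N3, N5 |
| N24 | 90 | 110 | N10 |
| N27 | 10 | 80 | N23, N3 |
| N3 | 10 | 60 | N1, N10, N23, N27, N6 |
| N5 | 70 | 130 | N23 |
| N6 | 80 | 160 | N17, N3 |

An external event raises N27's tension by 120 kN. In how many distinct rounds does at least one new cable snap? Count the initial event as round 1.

Round 1 — N27 at 130 > 80. N27 snaps.
  N27 sheds 130 kN to N23, N3: 65 each.
    N23: 120+65 = 185 > 150
    N3: 10+65 = 75 > 60
Round 2 — N23, N3 snap.
  N23 sheds 185 kN to N1, N10, N13, N5: 46 each (1 lost).
    N1: 70+46 = 116 ≤ 140
    N10: 30+46 = 76 ≤ 110
    N13: 40+46 = 86 ≤ 110
    N5: 70+46 = 116 ≤ 130
  N3 sheds 75 kN to N1, N10, N6: 25 each.
    N1: 116+25 = 141 > 140
    N10: 76+25 = 101 ≤ 110
    N6: 80+25 = 105 ≤ 160
Round 3 — N1 snaps.
  N1 sheds 141 kN: no online neighbours, lost.
No further breaks.

3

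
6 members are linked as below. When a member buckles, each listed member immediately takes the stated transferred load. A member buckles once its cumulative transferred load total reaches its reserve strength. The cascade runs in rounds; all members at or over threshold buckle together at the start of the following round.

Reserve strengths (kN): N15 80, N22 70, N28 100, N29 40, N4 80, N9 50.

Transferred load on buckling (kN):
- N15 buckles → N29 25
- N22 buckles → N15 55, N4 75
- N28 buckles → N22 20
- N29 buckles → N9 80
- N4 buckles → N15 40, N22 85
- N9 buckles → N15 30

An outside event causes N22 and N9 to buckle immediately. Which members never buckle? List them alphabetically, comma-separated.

Round 1 — N22, N9 buckle (initial).
  N15: +55+30 → 85 ≥ 80
  N4: +75 → 75 < 80
Round 2 — N15 buckles.
  N29: +25 → 25 < 40
No further bucklings.

N28, N29, N4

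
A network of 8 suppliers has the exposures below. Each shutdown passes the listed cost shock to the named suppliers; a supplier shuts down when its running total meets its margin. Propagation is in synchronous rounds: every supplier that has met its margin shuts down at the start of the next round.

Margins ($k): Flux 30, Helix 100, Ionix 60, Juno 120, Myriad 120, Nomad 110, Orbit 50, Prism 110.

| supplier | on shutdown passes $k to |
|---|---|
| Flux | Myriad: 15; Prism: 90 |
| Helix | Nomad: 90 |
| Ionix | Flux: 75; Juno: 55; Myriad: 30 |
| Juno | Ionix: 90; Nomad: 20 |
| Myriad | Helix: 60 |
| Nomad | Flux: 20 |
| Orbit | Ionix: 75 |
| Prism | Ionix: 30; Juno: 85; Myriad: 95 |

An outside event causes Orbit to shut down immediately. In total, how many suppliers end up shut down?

Round 1 — Orbit shuts down (initial).
  Ionix: +75 → 75 ≥ 60
Round 2 — Ionix shuts down.
  Flux: +75 → 75 ≥ 30
  Juno: +55 → 55 < 120
  Myriad: +30 → 30 < 120
Round 3 — Flux shuts down.
  Myriad: +15 → 45 < 120
  Prism: +90 → 90 < 110
No further shutdowns.

3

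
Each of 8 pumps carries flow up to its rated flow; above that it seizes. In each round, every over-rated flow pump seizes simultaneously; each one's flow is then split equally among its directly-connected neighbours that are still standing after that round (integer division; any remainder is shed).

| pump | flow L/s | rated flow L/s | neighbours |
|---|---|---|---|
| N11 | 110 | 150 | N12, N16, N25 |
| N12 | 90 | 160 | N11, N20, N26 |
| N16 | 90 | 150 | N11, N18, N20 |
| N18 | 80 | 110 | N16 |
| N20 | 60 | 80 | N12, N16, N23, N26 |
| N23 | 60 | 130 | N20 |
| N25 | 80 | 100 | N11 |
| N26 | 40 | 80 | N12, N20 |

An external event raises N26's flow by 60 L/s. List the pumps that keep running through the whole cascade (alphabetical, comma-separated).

Round 1 — N26 at 100 > 80. N26 seizes.
  N26 sheds 100 L/s to N12, N20: 50 each.
    N12: 90+50 = 140 ≤ 160
    N20: 60+50 = 110 > 80
Round 2 — N20 seizes.
  N20 sheds 110 L/s to N12, N16, N23: 36 each (2 lost).
    N12: 140+36 = 176 > 160
    N16: 90+36 = 126 ≤ 150
    N23: 60+36 = 96 ≤ 130
Round 3 — N12 seizes.
  N12 sheds 176 L/s to N11: 176 each.
    N11: 110+176 = 286 > 150
Round 4 — N11 seizes.
  N11 sheds 286 L/s to N16, N25: 143 each.
    N16: 126+143 = 269 > 150
    N25: 80+143 = 223 > 100
Round 5 — N16, N25 seize.
  N16 sheds 269 L/s to N18: 269 each.
    N18: 80+269 = 349 > 110
  N25 sheds 223 L/s: no online neighbours, lost.
Round 6 — N18 seizes.
  N18 sheds 349 L/s: no online neighbours, lost.
No further seizures.

N23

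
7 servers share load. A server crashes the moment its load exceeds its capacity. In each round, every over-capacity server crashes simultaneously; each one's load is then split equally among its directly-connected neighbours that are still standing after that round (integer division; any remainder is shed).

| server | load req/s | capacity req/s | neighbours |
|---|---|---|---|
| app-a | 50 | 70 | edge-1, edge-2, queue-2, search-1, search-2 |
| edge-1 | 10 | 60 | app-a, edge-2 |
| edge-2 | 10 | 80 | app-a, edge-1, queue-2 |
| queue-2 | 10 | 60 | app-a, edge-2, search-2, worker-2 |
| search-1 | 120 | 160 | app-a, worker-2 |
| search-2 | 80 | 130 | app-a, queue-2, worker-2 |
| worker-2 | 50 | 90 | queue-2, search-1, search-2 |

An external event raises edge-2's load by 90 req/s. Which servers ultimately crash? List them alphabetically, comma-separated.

app-a, edge-1, edge-2, queue-2, search-1, search-2, worker-2

Round 1 — edge-2 at 100 > 80. edge-2 crashes.
  edge-2 sheds 100 req/s to app-a, edge-1, queue-2: 33 each (1 lost).
    app-a: 50+33 = 83 > 70
    edge-1: 10+33 = 43 ≤ 60
    queue-2: 10+33 = 43 ≤ 60
Round 2 — app-a crashes.
  app-a sheds 83 req/s to edge-1, queue-2, search-1, search-2: 20 each (3 lost).
    edge-1: 43+20 = 63 > 60
    queue-2: 43+20 = 63 > 60
    search-1: 120+20 = 140 ≤ 160
    search-2: 80+20 = 100 ≤ 130
Round 3 — edge-1, queue-2 crash.
  edge-1 sheds 63 req/s: no online neighbours, lost.
  queue-2 sheds 63 req/s to search-2, worker-2: 31 each (1 lost).
    search-2: 100+31 = 131 > 130
    worker-2: 50+31 = 81 ≤ 90
Round 4 — search-2 crashes.
  search-2 sheds 131 req/s to worker-2: 131 each.
    worker-2: 81+131 = 212 > 90
Round 5 — worker-2 crashes.
  worker-2 sheds 212 req/s to search-1: 212 each.
    search-1: 140+212 = 352 > 160
Round 6 — search-1 crashes.
  search-1 sheds 352 req/s: no online neighbours, lost.
No further crashes.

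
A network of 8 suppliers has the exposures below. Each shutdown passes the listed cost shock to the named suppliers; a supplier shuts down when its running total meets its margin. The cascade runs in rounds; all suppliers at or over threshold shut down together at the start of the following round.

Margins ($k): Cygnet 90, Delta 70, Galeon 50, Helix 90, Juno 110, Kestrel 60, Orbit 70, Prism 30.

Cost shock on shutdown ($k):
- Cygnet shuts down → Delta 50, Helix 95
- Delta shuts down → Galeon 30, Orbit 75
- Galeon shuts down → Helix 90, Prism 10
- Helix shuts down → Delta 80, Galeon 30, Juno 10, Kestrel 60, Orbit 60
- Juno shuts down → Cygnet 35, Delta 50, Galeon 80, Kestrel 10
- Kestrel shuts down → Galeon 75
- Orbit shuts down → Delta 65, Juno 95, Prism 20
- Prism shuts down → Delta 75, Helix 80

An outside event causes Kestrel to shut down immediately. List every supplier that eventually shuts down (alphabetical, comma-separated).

Round 1 — Kestrel shuts down (initial).
  Galeon: +75 → 75 ≥ 50
Round 2 — Galeon shuts down.
  Helix: +90 → 90 ≥ 90
  Prism: +10 → 10 < 30
Round 3 — Helix shuts down.
  Delta: +80 → 80 ≥ 70
  Juno: +10 → 10 < 110
  Orbit: +60 → 60 < 70
Round 4 — Delta shuts down.
  Orbit: +75 → 135 ≥ 70
Round 5 — Orbit shuts down.
  Juno: +95 → 105 < 110
  Prism: +20 → 30 ≥ 30
Round 6 — Prism shuts down.
No further shutdowns.

Delta, Galeon, Helix, Kestrel, Orbit, Prism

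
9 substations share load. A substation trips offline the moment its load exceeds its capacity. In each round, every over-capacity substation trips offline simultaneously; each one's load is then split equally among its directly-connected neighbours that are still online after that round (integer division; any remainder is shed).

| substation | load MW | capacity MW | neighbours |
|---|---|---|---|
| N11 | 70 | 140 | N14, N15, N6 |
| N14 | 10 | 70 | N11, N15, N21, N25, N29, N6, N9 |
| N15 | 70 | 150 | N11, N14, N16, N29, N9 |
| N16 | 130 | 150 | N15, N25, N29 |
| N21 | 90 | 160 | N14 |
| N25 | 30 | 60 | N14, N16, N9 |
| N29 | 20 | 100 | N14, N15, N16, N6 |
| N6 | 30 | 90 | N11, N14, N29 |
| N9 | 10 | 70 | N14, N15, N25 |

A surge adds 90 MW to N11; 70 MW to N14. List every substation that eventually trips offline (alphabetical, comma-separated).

Round 1 — N11 at 160 > 140; N14 at 80 > 70. N11, N14 trip offline.
  N11 sheds 160 MW to N15, N6: 80 each.
    N15: 70+80 = 150 ≤ 150
    N6: 30+80 = 110 > 90
  N14 sheds 80 MW to N15, N21, N25, N29, N6, N9: 13 each (2 lost).
    N15: 150+13 = 163 > 150
    N21: 90+13 = 103 ≤ 160
    N25: 30+13 = 43 ≤ 60
    N29: 20+13 = 33 ≤ 100
    N6: 110+13 = 123 > 90
    N9: 10+13 = 23 ≤ 70
Round 2 — N15, N6 trip offline.
  N15 sheds 163 MW to N16, N29, N9: 54 each (1 lost).
    N16: 130+54 = 184 > 150
    N29: 33+54 = 87 ≤ 100
    N9: 23+54 = 77 > 70
  N6 sheds 123 MW to N29: 123 each.
    N29: 87+123 = 210 > 100
Round 3 — N16, N29, N9 trip offline.
  N16 sheds 184 MW to N25: 184 each.
    N25: 43+184 = 227 > 60
  N29 sheds 210 MW: no online neighbours, lost.
  N9 sheds 77 MW to N25: 77 each.
    N25: 227+77 = 304 > 60
Round 4 — N25 trips offline.
  N25 sheds 304 MW: no online neighbours, lost.
No further trips.

N11, N14, N15, N16, N25, N29, N6, N9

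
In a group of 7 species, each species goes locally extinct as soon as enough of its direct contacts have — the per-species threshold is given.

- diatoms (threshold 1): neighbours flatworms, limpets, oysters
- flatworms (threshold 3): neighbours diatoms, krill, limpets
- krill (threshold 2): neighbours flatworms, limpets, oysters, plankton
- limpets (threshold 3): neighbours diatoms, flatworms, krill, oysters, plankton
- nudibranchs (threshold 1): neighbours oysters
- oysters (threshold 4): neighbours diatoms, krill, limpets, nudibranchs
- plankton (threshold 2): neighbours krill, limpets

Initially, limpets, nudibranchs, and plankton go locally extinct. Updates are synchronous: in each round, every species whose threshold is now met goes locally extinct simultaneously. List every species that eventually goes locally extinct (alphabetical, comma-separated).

diatoms, flatworms, krill, limpets, nudibranchs, oysters, plankton

Round 1 — limpets, nudibranchs, plankton go locally extinct (initial).
Round 2 — checking thresholds:
  diatoms: 1 of 3 neighbours ≥ 1, goes locally extinct.
  flatworms: 1 of 3 neighbours < 3, holds.
  krill: 2 of 4 neighbours ≥ 2, goes locally extinct.
  oysters: 2 of 4 neighbours < 4, holds.
Round 3 — checking thresholds:
  flatworms: 3 of 3 neighbours ≥ 3, goes locally extinct.
  oysters: 4 of 4 neighbours ≥ 4, goes locally extinct.
Round 4 — no new extinctions; cascade stops.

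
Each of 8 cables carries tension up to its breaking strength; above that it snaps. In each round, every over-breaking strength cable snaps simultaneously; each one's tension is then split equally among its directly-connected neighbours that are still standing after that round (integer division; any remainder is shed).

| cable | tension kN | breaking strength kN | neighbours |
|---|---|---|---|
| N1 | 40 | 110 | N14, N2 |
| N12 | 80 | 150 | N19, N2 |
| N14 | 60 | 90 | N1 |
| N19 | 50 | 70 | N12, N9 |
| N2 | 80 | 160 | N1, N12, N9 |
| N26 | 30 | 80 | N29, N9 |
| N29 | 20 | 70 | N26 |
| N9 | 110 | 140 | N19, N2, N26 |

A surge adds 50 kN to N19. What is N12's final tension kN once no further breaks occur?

130

Round 1 — N19 at 100 > 70. N19 snaps.
  N19 sheds 100 kN to N12, N9: 50 each.
    N12: 80+50 = 130 ≤ 150
    N9: 110+50 = 160 > 140
Round 2 — N9 snaps.
  N9 sheds 160 kN to N2, N26: 80 each.
    N2: 80+80 = 160 ≤ 160
    N26: 30+80 = 110 > 80
Round 3 — N26 snaps.
  N26 sheds 110 kN to N29: 110 each.
    N29: 20+110 = 130 > 70
Round 4 — N29 snaps.
  N29 sheds 130 kN: no online neighbours, lost.
No further breaks.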